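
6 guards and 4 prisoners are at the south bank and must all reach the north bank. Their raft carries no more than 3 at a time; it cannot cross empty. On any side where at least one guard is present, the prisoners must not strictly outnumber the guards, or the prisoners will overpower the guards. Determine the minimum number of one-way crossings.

Counting alone: each trip to the north bank takes at most 3 across and each return brings at least 1 back, so after t trips out (and t−1 returns) at most 3t − (t−1) of the 10 are across; that first reaches 10 at t = 5, so at least 9 crossings are needed.
The plan below uses exactly 9 crossings, so it is optimal:
1. 2 prisoners → the north bank.  (the south bank: 6G 2P; the north bank: 0G 2P)
2. 1 prisoner ← the south bank.  (the south bank: 6G 3P; the north bank: 0G 1P)
3. 3 prisoners → the north bank.  (the south bank: 6G 0P; the north bank: 0G 4P)
4. 1 prisoner ← the south bank.  (the south bank: 6G 1P; the north bank: 0G 3P)
5. 3 guards → the north bank.  (the south bank: 3G 1P; the north bank: 3G 3P)
6. 1 prisoner ← the south bank.  (the south bank: 3G 2P; the north bank: 3G 2P)
7. 1 guard and 2 prisoners → the north bank.  (the south bank: 2G 0P; the north bank: 4G 4P)
8. 1 prisoner ← the south bank.  (the south bank: 2G 1P; the north bank: 4G 3P)
9. 2 guards and 1 prisoner → the north bank.  (the south bank: 0G 0P; the north bank: 6G 4P)

9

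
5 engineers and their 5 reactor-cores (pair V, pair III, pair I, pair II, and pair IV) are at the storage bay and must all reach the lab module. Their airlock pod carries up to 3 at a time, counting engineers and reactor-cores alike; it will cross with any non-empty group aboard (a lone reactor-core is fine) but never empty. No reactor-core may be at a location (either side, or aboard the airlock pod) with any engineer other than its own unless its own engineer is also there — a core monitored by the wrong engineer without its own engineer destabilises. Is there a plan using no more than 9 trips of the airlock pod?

Counting alone: each trip to the lab module takes at most 3 across and each return brings at least 1 back, so after t trips out (and t−1 returns) at most 3t − (t−1) of the 10 are across; that first reaches 10 at t = 5, so at least 9 crossings are needed.
The safety rule pushes this higher. Following every safe sequence of crossings, the most of the 10 that can be at the lab module as the airlock pod arrives there on crossing 9 is 9 — never all 10.
So the move cannot be finished within 9 crossings. (The shortest complete plan takes 11:)
1. engineer V and reactor-core V cross → the lab module.
2. engineer V crosses ← the storage bay.
3. reactor-core I, reactor-core II, and reactor-core III cross → the lab module.
4. reactor-core V crosses ← the storage bay.
5. engineer I, engineer II, and engineer III cross → the lab module.
6. engineer III and reactor-core III cross ← the storage bay.
7. engineer III, engineer IV, and engineer V cross → the lab module.
8. reactor-core I crosses ← the storage bay.
9. reactor-core III and reactor-core V cross → the lab module.
10. reactor-core V crosses ← the storage bay.
11. reactor-core I, reactor-core IV, and reactor-core V cross → the lab module.

No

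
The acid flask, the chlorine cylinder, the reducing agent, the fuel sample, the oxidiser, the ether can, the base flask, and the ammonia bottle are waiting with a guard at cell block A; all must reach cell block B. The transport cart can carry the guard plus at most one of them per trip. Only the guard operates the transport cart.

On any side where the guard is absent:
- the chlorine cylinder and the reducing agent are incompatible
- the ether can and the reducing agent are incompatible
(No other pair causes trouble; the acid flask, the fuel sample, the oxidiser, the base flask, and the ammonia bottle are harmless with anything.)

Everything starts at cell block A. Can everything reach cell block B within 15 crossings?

Counting alone: the guard can take at most 1 across per trip to cell block B, so moving all 8 needs at least 8 loaded trips out, with a return between consecutive ones — at least 15 crossings.
The safety rule pushes this higher. Following every safe sequence of crossings, the most of the 8 that can be at cell block B as the transport cart arrives there on crossing 15 is 7 — never all 8.
So the move cannot be finished within 15 crossings. (The shortest complete plan takes 17:)
1. Guard goes to cell block B with the reducing agent.  [cell block A: the acid flask, the ammonia bottle, the base flask, the chlorine cylinder, the ether can, the fuel sample, the oxidiser | cell block B: the reducing agent]
2. Guard goes back to cell block A alone.  [cell block A: the acid flask, the ammonia bottle, the base flask, the chlorine cylinder, the ether can, the fuel sample, the oxidiser | cell block B: the reducing agent]
3. Guard goes to cell block B with the acid flask.  [cell block A: the ammonia bottle, the base flask, the chlorine cylinder, the ether can, the fuel sample, the oxidiser | cell block B: the acid flask, the reducing agent]
4. Guard goes back to cell block A alone.  [cell block A: the ammonia bottle, the base flask, the chlorine cylinder, the ether can, the fuel sample, the oxidiser | cell block B: the acid flask, the reducing agent]
5. Guard goes to cell block B with the chlorine cylinder.  [cell block A: the ammonia bottle, the base flask, the ether can, the fuel sample, the oxidiser | cell block B: the acid flask, the chlorine cylinder, the reducing agent]
6. Guard goes back to cell block A with the reducing agent.  [cell block A: the ammonia bottle, the base flask, the ether can, the fuel sample, the oxidiser, the reducing agent | cell block B: the acid flask, the chlorine cylinder]
7. Guard goes to cell block B with the ether can.  [cell block A: the ammonia bottle, the base flask, the fuel sample, the oxidiser, the reducing agent | cell block B: the acid flask, the chlorine cylinder, the ether can]
8. Guard goes back to cell block A alone.  [cell block A: the ammonia bottle, the base flask, the fuel sample, the oxidiser, the reducing agent | cell block B: the acid flask, the chlorine cylinder, the ether can]
9. Guard goes to cell block B with the fuel sample.  [cell block A: the ammonia bottle, the base flask, the oxidiser, the reducing agent | cell block B: the acid flask, the chlorine cylinder, the ether can, the fuel sample]
10. Guard goes back to cell block A alone.  [cell block A: the ammonia bottle, the base flask, the oxidiser, the reducing agent | cell block B: the acid flask, the chlorine cylinder, the ether can, the fuel sample]
11. Guard goes to cell block B with the oxidiser.  [cell block A: the ammonia bottle, the base flask, the reducing agent | cell block B: the acid flask, the chlorine cylinder, the ether can, the fuel sample, the oxidiser]
12. Guard goes back to cell block A alone.  [cell block A: the ammonia bottle, the base flask, the reducing agent | cell block B: the acid flask, the chlorine cylinder, the ether can, the fuel sample, the oxidiser]
13. Guard goes to cell block B with the base flask.  [cell block A: the ammonia bottle, the reducing agent | cell block B: the acid flask, the base flask, the chlorine cylinder, the ether can, the fuel sample, the oxidiser]
14. Guard goes back to cell block A alone.  [cell block A: the ammonia bottle, the reducing agent | cell block B: the acid flask, the base flask, the chlorine cylinder, the ether can, the fuel sample, the oxidiser]
15. Guard goes to cell block B with the ammonia bottle.  [cell block A: the reducing agent | cell block B: the acid flask, the ammonia bottle, the base flask, the chlorine cylinder, the ether can, the fuel sample, the oxidiser]
16. Guard goes back to cell block A alone.  [cell block A: the reducing agent | cell block B: the acid flask, the ammonia bottle, the base flask, the chlorine cylinder, the ether can, the fuel sample, the oxidiser]
17. Guard goes to cell block B with the reducing agent.  [cell block A: — | cell block B: the acid flask, the ammonia bottle, the base flask, the chlorine cylinder, the ether can, the fuel sample, the oxidiser, the reducing agent]

No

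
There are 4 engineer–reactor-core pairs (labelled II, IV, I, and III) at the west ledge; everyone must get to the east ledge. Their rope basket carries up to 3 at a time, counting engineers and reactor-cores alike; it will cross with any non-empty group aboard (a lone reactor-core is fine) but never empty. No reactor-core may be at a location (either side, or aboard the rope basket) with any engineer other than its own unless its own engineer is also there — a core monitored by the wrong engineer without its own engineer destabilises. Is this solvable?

Yes

1. engineer II and reactor-core II cross → the east ledge.
2. engineer II crosses ← the west ledge.
3. engineer II, engineer IV, and reactor-core IV cross → the east ledge.
4. engineer II and reactor-core II cross ← the west ledge.
5. engineer I, engineer II, and engineer III cross → the east ledge.
6. reactor-core IV crosses ← the west ledge.
7. reactor-core II and reactor-core IV cross → the east ledge.
8. reactor-core II crosses ← the west ledge.
9. reactor-core I, reactor-core II, and reactor-core III cross → the east ledge.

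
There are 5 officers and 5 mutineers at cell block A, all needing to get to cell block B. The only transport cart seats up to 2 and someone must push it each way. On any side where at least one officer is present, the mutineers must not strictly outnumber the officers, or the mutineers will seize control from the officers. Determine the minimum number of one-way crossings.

Following every safe sequence of crossings from the start, the most of the 10 that can be at cell block B as the transport cart arrives there on crossings 1, 3, 5, 7 is 2, 3, 4, 5 respectively; the best ever achieved is 5 of 10.
From crossing 9 on, no configuration arises that was not already reachable earlier: only 13 distinct safe configurations (who is on which side, and where the transport cart is) can ever be reached, none of them has everyone across, and every continuation just revisits them. They are: 0 officers + 0 mutineers across (transport cart back at the start); 0 officers + 1 mutineer across (transport cart there); 0 officers + 1 mutineer across (transport cart back at the start); 0 officers + 2 mutineers across (transport cart there); 0 officers + 2 mutineers across (transport cart back at the start); 0 officers + 3 mutineers across (transport cart there); 0 officers + 3 mutineers across (transport cart back at the start); 0 officers + 4 mutineers across (transport cart there); 0 officers + 4 mutineers across (transport cart back at the start); 0 officers + 5 mutineers across (transport cart there); 1 officer + 1 mutineer across (transport cart there); 1 officer + 1 mutineer across (transport cart back at the start); 2 officers + 2 mutineers across (transport cart there). So no valid plan exists.

impossible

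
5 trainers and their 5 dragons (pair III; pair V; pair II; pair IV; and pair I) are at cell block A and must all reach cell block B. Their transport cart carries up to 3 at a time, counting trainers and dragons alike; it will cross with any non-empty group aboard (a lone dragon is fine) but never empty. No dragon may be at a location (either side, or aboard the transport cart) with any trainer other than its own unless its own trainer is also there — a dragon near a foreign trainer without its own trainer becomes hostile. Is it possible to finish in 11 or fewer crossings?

Yes

Yes — this plan uses 11 crossings (≤ 11):
1. dragon III and trainer III cross → cell block B.
2. trainer III crosses ← cell block A.
3. dragon II, dragon IV, and dragon V cross → cell block B.
4. dragon III crosses ← cell block A.
5. trainer II, trainer IV, and trainer V cross → cell block B.
6. dragon V and trainer V cross ← cell block A.
7. trainer I, trainer III, and trainer V cross → cell block B.
8. dragon II crosses ← cell block A.
9. dragon III and dragon V cross → cell block B.
10. dragon III crosses ← cell block A.
11. dragon I, dragon II, and dragon III cross → cell block B.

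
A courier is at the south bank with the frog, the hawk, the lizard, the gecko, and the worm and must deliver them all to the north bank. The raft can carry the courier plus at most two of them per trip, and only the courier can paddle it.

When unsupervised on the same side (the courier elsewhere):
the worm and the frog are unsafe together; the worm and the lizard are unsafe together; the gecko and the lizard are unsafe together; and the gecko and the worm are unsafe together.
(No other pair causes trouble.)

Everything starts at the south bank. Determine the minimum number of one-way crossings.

7

Counting alone: the courier can take at most 2 across per trip to the north bank, so moving all 5 needs at least 3 loaded trips out, with a return between consecutive ones — at least 5 crossings.
The safety rule pushes this higher. Following every safe sequence of crossings, the most of the 5 that can be at the north bank as the raft arrives there on crossing 5 is 4 — never all 5.
So no plan with fewer than 7 crossings exists, and this one achieves 7:
1. Courier goes to the north bank with the lizard and the worm.
2. Courier goes back to the south bank with the lizard.
3. Courier goes to the north bank with the frog and the lizard.
4. Courier goes back to the south bank with the worm.
5. Courier goes to the north bank with the gecko and the hawk.
6. Courier goes back to the south bank with the lizard.
7. Courier goes to the north bank with the lizard and the worm.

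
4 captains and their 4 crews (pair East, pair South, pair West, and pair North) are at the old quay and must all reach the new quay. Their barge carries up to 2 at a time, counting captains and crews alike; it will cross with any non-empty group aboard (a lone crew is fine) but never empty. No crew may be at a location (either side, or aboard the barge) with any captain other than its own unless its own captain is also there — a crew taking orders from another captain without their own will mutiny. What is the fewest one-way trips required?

impossible

Following every safe sequence of crossings from the start, the most of the 8 that can be at the new quay as the barge arrives there on crossings 1, 3, 5 is 2, 3, 4 respectively; the best ever achieved is 4 of 8.
From crossing 7 on, no configuration arises that was not already reachable earlier: only 44 distinct safe configurations (who is on which side, and where the barge is) can ever be reached, none of them has everyone across, and every continuation just revisits them. So no valid plan exists.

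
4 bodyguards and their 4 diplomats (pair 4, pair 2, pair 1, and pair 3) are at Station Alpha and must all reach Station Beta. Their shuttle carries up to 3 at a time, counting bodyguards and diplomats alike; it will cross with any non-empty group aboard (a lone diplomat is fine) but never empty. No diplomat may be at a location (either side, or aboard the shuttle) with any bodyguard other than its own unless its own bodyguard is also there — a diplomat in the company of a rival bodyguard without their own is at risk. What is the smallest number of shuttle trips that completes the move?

9

Counting alone: each trip to Station Beta takes at most 3 across and each return brings at least 1 back, so after t trips out (and t−1 returns) at most 3t − (t−1) of the 8 are across; that first reaches 8 at t = 4, so at least 7 crossings are needed.
The safety rule pushes this higher. Following every safe sequence of crossings, the most of the 8 that can be at Station Beta as the shuttle arrives there on crossing 7 is 7 — never all 8.
So no plan with fewer than 9 crossings exists, and this one achieves 9:
1. bodyguard 4 and diplomat 4 cross → Station Beta.
2. bodyguard 4 crosses ← Station Alpha.
3. bodyguard 2, bodyguard 4, and diplomat 2 cross → Station Beta.
4. bodyguard 4 and diplomat 4 cross ← Station Alpha.
5. bodyguard 1, bodyguard 3, and bodyguard 4 cross → Station Beta.
6. diplomat 2 crosses ← Station Alpha.
7. diplomat 2 and diplomat 4 cross → Station Beta.
8. diplomat 4 crosses ← Station Alpha.
9. diplomat 1, diplomat 3, and diplomat 4 cross → Station Beta.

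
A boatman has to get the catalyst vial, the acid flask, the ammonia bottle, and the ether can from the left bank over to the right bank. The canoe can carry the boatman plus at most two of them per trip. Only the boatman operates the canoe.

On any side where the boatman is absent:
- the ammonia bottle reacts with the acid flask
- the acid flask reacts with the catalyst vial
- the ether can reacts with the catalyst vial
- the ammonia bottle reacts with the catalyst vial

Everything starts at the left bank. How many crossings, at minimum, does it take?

5

Counting alone: the boatman can take at most 2 across per trip to the right bank, so moving all 4 needs at least 2 loaded trips out, with a return between consecutive ones — at least 3 crossings.
The safety rule pushes this higher. Following every safe sequence of crossings, the most of the 4 that can be at the right bank as the canoe arrives there on crossing 3 is 3 — never all 4.
So no plan with fewer than 5 crossings exists, and this one achieves 5:
1. Boatman goes to the right bank with the acid flask and the catalyst vial.  [the left bank: the ammonia bottle, the ether can | the right bank: the acid flask, the catalyst vial]
2. Boatman goes back to the left bank with the catalyst vial.  [the left bank: the ammonia bottle, the catalyst vial, the ether can | the right bank: the acid flask]
3. Boatman goes to the right bank with the catalyst vial and the ether can.  [the left bank: the ammonia bottle | the right bank: the acid flask, the catalyst vial, the ether can]
4. Boatman goes back to the left bank with the catalyst vial.  [the left bank: the ammonia bottle, the catalyst vial | the right bank: the acid flask, the ether can]
5. Boatman goes to the right bank with the ammonia bottle and the catalyst vial.  [the left bank: — | the right bank: the acid flask, the ammonia bottle, the catalyst vial, the ether can]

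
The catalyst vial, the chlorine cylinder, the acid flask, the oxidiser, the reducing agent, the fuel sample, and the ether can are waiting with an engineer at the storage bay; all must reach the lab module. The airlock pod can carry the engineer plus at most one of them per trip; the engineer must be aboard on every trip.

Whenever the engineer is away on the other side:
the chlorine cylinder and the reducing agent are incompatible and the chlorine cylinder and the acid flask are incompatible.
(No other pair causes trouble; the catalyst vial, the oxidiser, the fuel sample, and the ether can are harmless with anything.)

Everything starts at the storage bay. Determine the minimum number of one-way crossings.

Counting alone: the engineer can take at most 1 across per trip to the lab module, so moving all 7 needs at least 7 loaded trips out, with a return between consecutive ones — at least 13 crossings.
The safety rule pushes this higher. Following every safe sequence of crossings, the most of the 7 that can be at the lab module as the airlock pod arrives there on crossing 13 is 6 — never all 7.
So no plan with fewer than 15 crossings exists, and this one achieves 15:
1. Engineer goes to the lab module with the chlorine cylinder.  [the storage bay: the acid flask, the catalyst vial, the ether can, the fuel sample, the oxidiser, the reducing agent | the lab module: the chlorine cylinder]
2. Engineer goes back to the storage bay alone.  [the storage bay: the acid flask, the catalyst vial, the ether can, the fuel sample, the oxidiser, the reducing agent | the lab module: the chlorine cylinder]
3. Engineer goes to the lab module with the catalyst vial.  [the storage bay: the acid flask, the ether can, the fuel sample, the oxidiser, the reducing agent | the lab module: the catalyst vial, the chlorine cylinder]
4. Engineer goes back to the storage bay alone.  [the storage bay: the acid flask, the ether can, the fuel sample, the oxidiser, the reducing agent | the lab module: the catalyst vial, the chlorine cylinder]
5. Engineer goes to the lab module with the acid flask.  [the storage bay: the ether can, the fuel sample, the oxidiser, the reducing agent | the lab module: the acid flask, the catalyst vial, the chlorine cylinder]
6. Engineer goes back to the storage bay with the chlorine cylinder.  [the storage bay: the chlorine cylinder, the ether can, the fuel sample, the oxidiser, the reducing agent | the lab module: the acid flask, the catalyst vial]
7. Engineer goes to the lab module with the reducing agent.  [the storage bay: the chlorine cylinder, the ether can, the fuel sample, the oxidiser | the lab module: the acid flask, the catalyst vial, the reducing agent]
8. Engineer goes back to the storage bay alone.  [the storage bay: the chlorine cylinder, the ether can, the fuel sample, the oxidiser | the lab module: the acid flask, the catalyst vial, the reducing agent]
9. Engineer goes to the lab module with the oxidiser.  [the storage bay: the chlorine cylinder, the ether can, the fuel sample | the lab module: the acid flask, the catalyst vial, the oxidiser, the reducing agent]
10. Engineer goes back to the storage bay alone.  [the storage bay: the chlorine cylinder, the ether can, the fuel sample | the lab module: the acid flask, the catalyst vial, the oxidiser, the reducing agent]
11. Engineer goes to the lab module with the fuel sample.  [the storage bay: the chlorine cylinder, the ether can | the lab module: the acid flask, the catalyst vial, the fuel sample, the oxidiser, the reducing agent]
12. Engineer goes back to the storage bay alone.  [the storage bay: the chlorine cylinder, the ether can | the lab module: the acid flask, the catalyst vial, the fuel sample, the oxidiser, the reducing agent]
13. Engineer goes to the lab module with the ether can.  [the storage bay: the chlorine cylinder | the lab module: the acid flask, the catalyst vial, the ether can, the fuel sample, the oxidiser, the reducing agent]
14. Engineer goes back to the storage bay alone.  [the storage bay: the chlorine cylinder | the lab module: the acid flask, the catalyst vial, the ether can, the fuel sample, the oxidiser, the reducing agent]
15. Engineer goes to the lab module with the chlorine cylinder.  [the storage bay: — | the lab module: the acid flask, the catalyst vial, the chlorine cylinder, the ether can, the fuel sample, the oxidiser, the reducing agent]

15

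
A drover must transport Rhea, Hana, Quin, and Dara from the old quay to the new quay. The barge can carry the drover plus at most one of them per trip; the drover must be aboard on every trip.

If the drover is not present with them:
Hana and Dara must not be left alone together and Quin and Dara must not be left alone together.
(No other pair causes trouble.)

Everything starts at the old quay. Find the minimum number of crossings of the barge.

9

Counting alone: the drover can take at most 1 across per trip to the new quay, so moving all 4 needs at least 4 loaded trips out, with a return between consecutive ones — at least 7 crossings.
The safety rule pushes this higher. Following every safe sequence of crossings, the most of the 4 that can be at the new quay as the barge arrives there on crossing 7 is 3 — never all 4.
So no plan with fewer than 9 crossings exists, and this one achieves 9:
1. Drover goes to the new quay with Dara.  [the old quay: Hana, Quin, Rhea | the new quay: Dara]
2. Drover goes back to the old quay alone.  [the old quay: Hana, Quin, Rhea | the new quay: Dara]
3. Drover goes to the new quay with Rhea.  [the old quay: Hana, Quin | the new quay: Dara, Rhea]
4. Drover goes back to the old quay alone.  [the old quay: Hana, Quin | the new quay: Dara, Rhea]
5. Drover goes to the new quay with Hana.  [the old quay: Quin | the new quay: Dara, Hana, Rhea]
6. Drover goes back to the old quay with Dara.  [the old quay: Dara, Quin | the new quay: Hana, Rhea]
7. Drover goes to the new quay with Quin.  [the old quay: Dara | the new quay: Hana, Quin, Rhea]
8. Drover goes back to the old quay alone.  [the old quay: Dara | the new quay: Hana, Quin, Rhea]
9. Drover goes to the new quay with Dara.  [the old quay: — | the new quay: Dara, Hana, Quin, Rhea]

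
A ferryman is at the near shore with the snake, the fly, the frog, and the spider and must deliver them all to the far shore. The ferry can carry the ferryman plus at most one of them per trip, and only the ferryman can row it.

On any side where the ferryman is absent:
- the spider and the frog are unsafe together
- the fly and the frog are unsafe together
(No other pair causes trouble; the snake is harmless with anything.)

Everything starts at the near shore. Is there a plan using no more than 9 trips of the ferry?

Yes — this plan uses 9 crossings (≤ 9):
1. Ferryman goes to the far shore with the frog.  [the near shore: the fly, the snake, the spider | the far shore: the frog]
2. Ferryman goes back to the near shore alone.  [the near shore: the fly, the snake, the spider | the far shore: the frog]
3. Ferryman goes to the far shore with the snake.  [the near shore: the fly, the spider | the far shore: the frog, the snake]
4. Ferryman goes back to the near shore alone.  [the near shore: the fly, the spider | the far shore: the frog, the snake]
5. Ferryman goes to the far shore with the fly.  [the near shore: the spider | the far shore: the fly, the frog, the snake]
6. Ferryman goes back to the near shore with the frog.  [the near shore: the frog, the spider | the far shore: the fly, the snake]
7. Ferryman goes to the far shore with the spider.  [the near shore: the frog | the far shore: the fly, the snake, the spider]
8. Ferryman goes back to the near shore alone.  [the near shore: the frog | the far shore: the fly, the snake, the spider]
9. Ferryman goes to the far shore with the frog.  [the near shore: — | the far shore: the fly, the frog, the snake, the spider]

Yes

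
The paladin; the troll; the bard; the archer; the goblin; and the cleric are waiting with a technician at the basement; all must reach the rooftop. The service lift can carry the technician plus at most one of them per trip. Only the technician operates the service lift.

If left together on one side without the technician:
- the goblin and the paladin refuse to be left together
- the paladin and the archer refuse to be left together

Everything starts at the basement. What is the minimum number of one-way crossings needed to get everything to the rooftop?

Counting alone: the technician can take at most 1 across per trip to the rooftop, so moving all 6 needs at least 6 loaded trips out, with a return between consecutive ones — at least 11 crossings.
The safety rule pushes this higher. Following every safe sequence of crossings, the most of the 6 that can be at the rooftop as the service lift arrives there on crossing 11 is 5 — never all 6.
So no plan with fewer than 13 crossings exists, and this one achieves 13:
1. Technician goes to the rooftop with the paladin.  [the basement: the archer, the bard, the cleric, the goblin, the troll | the rooftop: the paladin]
2. Technician goes back to the basement alone.  [the basement: the archer, the bard, the cleric, the goblin, the troll | the rooftop: the paladin]
3. Technician goes to the rooftop with the troll.  [the basement: the archer, the bard, the cleric, the goblin | the rooftop: the paladin, the troll]
4. Technician goes back to the basement alone.  [the basement: the archer, the bard, the cleric, the goblin | the rooftop: the paladin, the troll]
5. Technician goes to the rooftop with the bard.  [the basement: the archer, the cleric, the goblin | the rooftop: the bard, the paladin, the troll]
6. Technician goes back to the basement alone.  [the basement: the archer, the cleric, the goblin | the rooftop: the bard, the paladin, the troll]
7. Technician goes to the rooftop with the archer.  [the basement: the cleric, the goblin | the rooftop: the archer, the bard, the paladin, the troll]
8. Technician goes back to the basement with the paladin.  [the basement: the cleric, the goblin, the paladin | the rooftop: the archer, the bard, the troll]
9. Technician goes to the rooftop with the goblin.  [the basement: the cleric, the paladin | the rooftop: the archer, the bard, the goblin, the troll]
10. Technician goes back to the basement alone.  [the basement: the cleric, the paladin | the rooftop: the archer, the bard, the goblin, the troll]
11. Technician goes to the rooftop with the cleric.  [the basement: the paladin | the rooftop: the archer, the bard, the cleric, the goblin, the troll]
12. Technician goes back to the basement alone.  [the basement: the paladin | the rooftop: the archer, the bard, the cleric, the goblin, the troll]
13. Technician goes to the rooftop with the paladin.  [the basement: — | the rooftop: the archer, the bard, the cleric, the goblin, the paladin, the troll]

13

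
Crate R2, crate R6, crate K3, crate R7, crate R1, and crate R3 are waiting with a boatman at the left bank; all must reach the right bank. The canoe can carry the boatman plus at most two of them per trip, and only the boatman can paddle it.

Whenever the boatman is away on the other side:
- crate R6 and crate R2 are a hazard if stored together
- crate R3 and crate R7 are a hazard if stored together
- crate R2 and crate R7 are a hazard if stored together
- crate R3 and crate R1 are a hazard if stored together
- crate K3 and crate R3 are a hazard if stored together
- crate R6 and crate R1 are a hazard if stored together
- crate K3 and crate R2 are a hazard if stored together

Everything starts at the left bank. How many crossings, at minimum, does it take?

Whatever the first load, the items left behind include a forbidden pair without the boatman. No opening move is safe, so no plan exists.

impossible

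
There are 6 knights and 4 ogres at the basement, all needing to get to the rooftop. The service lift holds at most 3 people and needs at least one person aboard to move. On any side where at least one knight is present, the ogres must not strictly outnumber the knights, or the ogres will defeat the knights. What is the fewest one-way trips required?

9

Counting alone: each trip to the rooftop takes at most 3 across and each return brings at least 1 back, so after t trips out (and t−1 returns) at most 3t − (t−1) of the 10 are across; that first reaches 10 at t = 5, so at least 9 crossings are needed.
The plan below uses exactly 9 crossings, so it is optimal:
1. 2 ogres → the rooftop.  (the basement: 6K 2O; the rooftop: 0K 2O)
2. 1 ogre ← the basement.  (the basement: 6K 3O; the rooftop: 0K 1O)
3. 3 ogres → the rooftop.  (the basement: 6K 0O; the rooftop: 0K 4O)
4. 1 ogre ← the basement.  (the basement: 6K 1O; the rooftop: 0K 3O)
5. 3 knights → the rooftop.  (the basement: 3K 1O; the rooftop: 3K 3O)
6. 1 ogre ← the basement.  (the basement: 3K 2O; the rooftop: 3K 2O)
7. 1 knight and 2 ogres → the rooftop.  (the basement: 2K 0O; the rooftop: 4K 4O)
8. 1 ogre ← the basement.  (the basement: 2K 1O; the rooftop: 4K 3O)
9. 2 knights and 1 ogre → the rooftop.  (the basement: 0K 0O; the rooftop: 6K 4O)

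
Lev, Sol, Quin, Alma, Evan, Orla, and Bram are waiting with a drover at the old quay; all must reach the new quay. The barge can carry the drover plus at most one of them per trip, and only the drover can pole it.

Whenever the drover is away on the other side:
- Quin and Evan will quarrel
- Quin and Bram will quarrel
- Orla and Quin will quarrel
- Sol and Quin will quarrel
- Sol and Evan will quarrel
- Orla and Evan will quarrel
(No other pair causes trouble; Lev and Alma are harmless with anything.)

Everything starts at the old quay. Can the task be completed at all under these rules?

Whatever the first load, the items left behind include a forbidden pair without the drover. No opening move is safe, so no plan exists.

No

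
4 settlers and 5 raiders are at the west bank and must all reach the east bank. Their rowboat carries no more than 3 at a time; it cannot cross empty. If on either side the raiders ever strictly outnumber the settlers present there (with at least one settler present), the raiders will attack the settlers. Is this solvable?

No

The raiders already outnumber the settlers at the west bank before anyone moves, so the starting position itself is disallowed.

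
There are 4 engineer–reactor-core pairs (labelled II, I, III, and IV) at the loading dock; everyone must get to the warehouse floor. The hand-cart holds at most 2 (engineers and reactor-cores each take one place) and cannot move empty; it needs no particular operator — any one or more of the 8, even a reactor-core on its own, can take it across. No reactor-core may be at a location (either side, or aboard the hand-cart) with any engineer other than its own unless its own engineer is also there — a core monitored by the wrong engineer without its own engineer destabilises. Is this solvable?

Following every safe sequence of crossings from the start, the most of the 8 that can be at the warehouse floor as the hand-cart arrives there on crossings 1, 3, 5 is 2, 3, 4 respectively; the best ever achieved is 4 of 8.
From crossing 7 on, no configuration arises that was not already reachable earlier: only 44 distinct safe configurations (who is on which side, and where the hand-cart is) can ever be reached, none of them has everyone across, and every continuation just revisits them. So no valid plan exists.

No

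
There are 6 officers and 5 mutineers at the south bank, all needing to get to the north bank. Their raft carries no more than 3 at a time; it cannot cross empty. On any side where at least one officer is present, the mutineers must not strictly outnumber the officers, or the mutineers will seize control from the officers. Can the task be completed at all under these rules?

1. 3 mutineers → the north bank.  (the south bank: 6O 2M; the north bank: 0O 3M)
2. 1 mutineer ← the south bank.  (the south bank: 6O 3M; the north bank: 0O 2M)
3. 3 officers → the north bank.  (the south bank: 3O 3M; the north bank: 3O 2M)
4. 1 officer ← the south bank.  (the south bank: 4O 3M; the north bank: 2O 2M)
5. 2 officers and 1 mutineer → the north bank.  (the south bank: 2O 2M; the north bank: 4O 3M)
6. 1 officer ← the south bank.  (the south bank: 3O 2M; the north bank: 3O 3M)
7. 2 officers and 1 mutineer → the north bank.  (the south bank: 1O 1M; the north bank: 5O 4M)
8. 1 officer ← the south bank.  (the south bank: 2O 1M; the north bank: 4O 4M)
9. 2 officers and 1 mutineer → the north bank.  (the south bank: 0O 0M; the north bank: 6O 5M)

Yes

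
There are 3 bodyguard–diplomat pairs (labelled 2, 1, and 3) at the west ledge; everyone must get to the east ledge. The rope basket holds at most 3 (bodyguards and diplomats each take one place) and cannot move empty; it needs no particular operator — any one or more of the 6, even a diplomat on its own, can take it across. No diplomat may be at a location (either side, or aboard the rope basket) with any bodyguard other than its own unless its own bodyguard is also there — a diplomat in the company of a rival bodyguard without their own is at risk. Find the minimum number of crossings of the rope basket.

5

Counting alone: each trip to the east ledge takes at most 3 across and each return brings at least 1 back, so after t trips out (and t−1 returns) at most 3t − (t−1) of the 6 are across; that first reaches 6 at t = 3, so at least 5 crossings are needed.
The plan below uses exactly 5 crossings, so it is optimal:
1. bodyguard 2 and diplomat 2 cross → the east ledge.
2. bodyguard 2 crosses ← the west ledge.
3. bodyguard 1, bodyguard 2, and bodyguard 3 cross → the east ledge.
4. diplomat 2 crosses ← the west ledge.
5. diplomat 1, diplomat 2, and diplomat 3 cross → the east ledge.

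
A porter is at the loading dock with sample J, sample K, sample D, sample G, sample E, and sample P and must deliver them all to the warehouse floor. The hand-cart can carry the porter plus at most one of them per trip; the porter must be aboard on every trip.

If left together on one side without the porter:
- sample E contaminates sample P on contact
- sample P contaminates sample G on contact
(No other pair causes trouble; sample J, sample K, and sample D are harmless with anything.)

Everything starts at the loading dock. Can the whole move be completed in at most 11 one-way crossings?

No

Counting alone: the porter can take at most 1 across per trip to the warehouse floor, so moving all 6 needs at least 6 loaded trips out, with a return between consecutive ones — at least 11 crossings.
The safety rule pushes this higher. Following every safe sequence of crossings, the most of the 6 that can be at the warehouse floor as the hand-cart arrives there on crossing 11 is 5 — never all 6.
So the move cannot be finished within 11 crossings. (The shortest complete plan takes 13:)
1. Porter goes to the warehouse floor with sample P.  [the loading dock: sample D, sample E, sample G, sample J, sample K | the warehouse floor: sample P]
2. Porter goes back to the loading dock alone.  [the loading dock: sample D, sample E, sample G, sample J, sample K | the warehouse floor: sample P]
3. Porter goes to the warehouse floor with sample J.  [the loading dock: sample D, sample E, sample G, sample K | the warehouse floor: sample J, sample P]
4. Porter goes back to the loading dock alone.  [the loading dock: sample D, sample E, sample G, sample K | the warehouse floor: sample J, sample P]
5. Porter goes to the warehouse floor with sample K.  [the loading dock: sample D, sample E, sample G | the warehouse floor: sample J, sample K, sample P]
6. Porter goes back to the loading dock alone.  [the loading dock: sample D, sample E, sample G | the warehouse floor: sample J, sample K, sample P]
7. Porter goes to the warehouse floor with sample D.  [the loading dock: sample E, sample G | the warehouse floor: sample D, sample J, sample K, sample P]
8. Porter goes back to the loading dock alone.  [the loading dock: sample E, sample G | the warehouse floor: sample D, sample J, sample K, sample P]
9. Porter goes to the warehouse floor with sample G.  [the loading dock: sample E | the warehouse floor: sample D, sample G, sample J, sample K, sample P]
10. Porter goes back to the loading dock with sample P.  [the loading dock: sample E, sample P | the warehouse floor: sample D, sample G, sample J, sample K]
11. Porter goes to the warehouse floor with sample E.  [the loading dock: sample P | the warehouse floor: sample D, sample E, sample G, sample J, sample K]
12. Porter goes back to the loading dock alone.  [the loading dock: sample P | the warehouse floor: sample D, sample E, sample G, sample J, sample K]
13. Porter goes to the warehouse floor with sample P.  [the loading dock: — | the warehouse floor: sample D, sample E, sample G, sample J, sample K, sample P]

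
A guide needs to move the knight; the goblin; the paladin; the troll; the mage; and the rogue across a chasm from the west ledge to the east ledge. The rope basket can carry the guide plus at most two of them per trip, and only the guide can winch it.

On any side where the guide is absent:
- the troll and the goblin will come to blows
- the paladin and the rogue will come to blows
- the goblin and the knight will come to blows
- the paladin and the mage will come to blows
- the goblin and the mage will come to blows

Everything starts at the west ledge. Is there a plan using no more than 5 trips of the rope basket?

No

Counting alone: the guide can take at most 2 across per trip to the east ledge, so moving all 6 needs at least 3 loaded trips out, with a return between consecutive ones — at least 5 crossings.
The safety rule pushes this higher. Following every safe sequence of crossings, the most of the 6 that can be at the east ledge as the rope basket arrives there on crossing 5 is 5 — never all 6.
So the move cannot be finished within 5 crossings. (The shortest complete plan takes 7:)
1. Guide goes to the east ledge with the goblin and the paladin.
2. Guide goes back to the west ledge alone.
3. Guide goes to the east ledge with the knight and the troll.
4. Guide goes back to the west ledge with the goblin.
5. Guide goes to the east ledge with the mage and the rogue.
6. Guide goes back to the west ledge with the paladin.
7. Guide goes to the east ledge with the goblin and the paladin.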